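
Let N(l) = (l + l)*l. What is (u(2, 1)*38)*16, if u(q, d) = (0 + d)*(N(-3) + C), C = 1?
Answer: 11552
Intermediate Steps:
N(l) = 2*l² (N(l) = (2*l)*l = 2*l²)
u(q, d) = 19*d (u(q, d) = (0 + d)*(2*(-3)² + 1) = d*(2*9 + 1) = d*(18 + 1) = d*19 = 19*d)
(u(2, 1)*38)*16 = ((19*1)*38)*16 = (19*38)*16 = 722*16 = 11552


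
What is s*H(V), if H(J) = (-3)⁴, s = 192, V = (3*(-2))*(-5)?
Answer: 15552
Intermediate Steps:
V = 30 (V = -6*(-5) = 30)
H(J) = 81
s*H(V) = 192*81 = 15552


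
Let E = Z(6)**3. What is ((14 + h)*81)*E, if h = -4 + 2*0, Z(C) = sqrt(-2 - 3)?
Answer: -4050*I*sqrt(5) ≈ -9056.1*I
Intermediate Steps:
Z(C) = I*sqrt(5) (Z(C) = sqrt(-5) = I*sqrt(5))
h = -4 (h = -4 + 0 = -4)
E = -5*I*sqrt(5) (E = (I*sqrt(5))**3 = -5*I*sqrt(5) ≈ -11.18*I)
((14 + h)*81)*E = ((14 - 4)*81)*(-5*I*sqrt(5)) = (10*81)*(-5*I*sqrt(5)) = 810*(-5*I*sqrt(5)) = -4050*I*sqrt(5)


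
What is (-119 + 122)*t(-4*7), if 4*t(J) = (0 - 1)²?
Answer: ¾ ≈ 0.75000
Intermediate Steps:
t(J) = ¼ (t(J) = (0 - 1)²/4 = (¼)*(-1)² = (¼)*1 = ¼)
(-119 + 122)*t(-4*7) = (-119 + 122)*(¼) = 3*(¼) = ¾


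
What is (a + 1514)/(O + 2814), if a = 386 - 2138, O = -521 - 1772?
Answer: -238/521 ≈ -0.45681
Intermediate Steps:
O = -2293
a = -1752
(a + 1514)/(O + 2814) = (-1752 + 1514)/(-2293 + 2814) = -238/521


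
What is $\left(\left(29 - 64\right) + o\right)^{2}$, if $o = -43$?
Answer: $6084$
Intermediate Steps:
$\left(\left(29 - 64\right) + o\right)^{2} = \left(\left(29 - 64\right) - 43\right)^{2} = \left(-35 - 43\right)^{2} = \left(-78\right)^{2} = 6084$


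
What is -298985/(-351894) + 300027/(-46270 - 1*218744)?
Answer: -731735843/2590467681 ≈ -0.28247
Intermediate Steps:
-298985/(-351894) + 300027/(-46270 - 1*218744) = -298985*(-1/351894) + 300027/(-46270 - 218744) = 298985/351894 + 300027/(-265014) = 298985/351894 + 300027*(-1/265014) = 298985/351894 - 100009/88338 = -731735843/2590467681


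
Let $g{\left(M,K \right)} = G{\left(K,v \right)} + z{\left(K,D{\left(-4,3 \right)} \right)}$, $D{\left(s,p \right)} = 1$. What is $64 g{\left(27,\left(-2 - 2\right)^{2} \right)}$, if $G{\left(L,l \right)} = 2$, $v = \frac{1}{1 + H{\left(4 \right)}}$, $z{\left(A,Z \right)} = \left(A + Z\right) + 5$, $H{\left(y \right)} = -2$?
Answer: $1536$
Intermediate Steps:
$z{\left(A,Z \right)} = 5 + A + Z$
$v = -1$ ($v = \frac{1}{1 - 2} = \frac{1}{-1} = -1$)
$g{\left(M,K \right)} = 8 + K$ ($g{\left(M,K \right)} = 2 + \left(5 + K + 1\right) = 2 + \left(6 + K\right) = 8 + K$)
$64 g{\left(27,\left(-2 - 2\right)^{2} \right)} = 64 \left(8 + \left(-2 - 2\right)^{2}\right) = 64 \left(8 + \left(-4\right)^{2}\right) = 64 \left(8 + 16\right) = 64 \cdot 24 = 1536$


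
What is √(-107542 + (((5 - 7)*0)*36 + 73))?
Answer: 3*I*√11941 ≈ 327.82*I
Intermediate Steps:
√(-107542 + (((5 - 7)*0)*36 + 73)) = √(-107542 + (-2*0*36 + 73)) = √(-107542 + (0*36 + 73)) = √(-107542 + (0 + 73)) = √(-107542 + 73) = √(-107469) = 3*I*√11941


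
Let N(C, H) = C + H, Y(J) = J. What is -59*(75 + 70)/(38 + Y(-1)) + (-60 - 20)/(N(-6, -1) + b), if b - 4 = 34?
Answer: -268165/1147 ≈ -233.80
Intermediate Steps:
b = 38 (b = 4 + 34 = 38)
-59*(75 + 70)/(38 + Y(-1)) + (-60 - 20)/(N(-6, -1) + b) = -59*(75 + 70)/(38 - 1) + (-60 - 20)/((-6 - 1) + 38) = -8555/37 - 80/(-7 + 38) = -8555/37 - 80/31 = -268165/1147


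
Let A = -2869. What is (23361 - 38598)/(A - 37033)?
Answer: 15237/39902 ≈ 0.38186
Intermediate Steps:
(23361 - 38598)/(A - 37033) = (23361 - 38598)/(-2869 - 37033) = -15237/(-39902) = -15237*(-1/39902) = 15237/39902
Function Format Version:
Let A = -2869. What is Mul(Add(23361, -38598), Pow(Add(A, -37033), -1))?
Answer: Rational(15237, 39902) ≈ 0.38186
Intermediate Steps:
Mul(Add(23361, -38598), Pow(Add(A, -37033), -1)) = Mul(Add(23361, -38598), Pow(Add(-2869, -37033), -1)) = Mul(-15237, Pow(-39902, -1)) = Mul(-15237, Rational(-1, 39902)) = Rational(15237, 39902)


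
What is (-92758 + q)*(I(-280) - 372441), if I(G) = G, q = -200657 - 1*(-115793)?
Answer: 66203449462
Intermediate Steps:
q = -84864 (q = -200657 + 115793 = -84864)
(-92758 + q)*(I(-280) - 372441) = (-92758 - 84864)*(-280 - 372441) = -177622*(-372721) = 66203449462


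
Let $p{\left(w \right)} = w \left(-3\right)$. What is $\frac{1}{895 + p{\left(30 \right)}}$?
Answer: $\frac{1}{805} \approx 0.0012422$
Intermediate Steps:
$p{\left(w \right)} = - 3 w$
$\frac{1}{895 + p{\left(30 \right)}} = \frac{1}{895 - 90} = \frac{1}{805}$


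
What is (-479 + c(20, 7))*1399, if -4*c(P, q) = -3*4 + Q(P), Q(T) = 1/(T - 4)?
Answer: -42620535/64 ≈ -6.6595e+5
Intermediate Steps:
Q(T) = 1/(-4 + T)
c(P, q) = 3 - 1/(4*(-4 + P)) (c(P, q) = -(-3*4 + 1/(-4 + P))/4 = -(-12 + 1/(-4 + P))/4 = 3 - 1/(4*(-4 + P)))
(-479 + c(20, 7))*1399 = (-479 + (-49 + 12*20)/(4*(-4 + 20)))*1399 = (-479 + (¼)*(-49 + 240)/16)*1399 = (-479 + (¼)*(1/16)*191)*1399 = (-479 + 191/64)*1399 = -30465/64*1399 = -42620535/64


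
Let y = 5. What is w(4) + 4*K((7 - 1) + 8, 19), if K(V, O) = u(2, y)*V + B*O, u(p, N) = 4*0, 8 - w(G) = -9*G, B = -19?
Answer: -1400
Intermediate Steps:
w(G) = 8 + 9*G (w(G) = 8 - (-9)*G = 8 + 9*G)
u(p, N) = 0
K(V, O) = -19*O (K(V, O) = 0*V - 19*O = 0 - 19*O = -19*O)
w(4) + 4*K((7 - 1) + 8, 19) = (8 + 9*4) + 4*(-19*19) = (8 + 36) + 4*(-361) = 44 - 1444 = -1400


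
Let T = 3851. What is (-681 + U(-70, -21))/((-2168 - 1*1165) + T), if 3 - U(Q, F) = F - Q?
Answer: -727/518 ≈ -1.4035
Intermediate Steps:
U(Q, F) = 3 + Q - F (U(Q, F) = 3 - (F - Q) = 3 + (Q - F) = 3 + Q - F)
(-681 + U(-70, -21))/((-2168 - 1*1165) + T) = (-681 + (3 - 70 - 1*(-21)))/((-2168 - 1*1165) + 3851) = (-681 + (3 - 70 + 21))/((-2168 - 1165) + 3851) = (-681 - 46)/(-3333 + 3851) = -727/518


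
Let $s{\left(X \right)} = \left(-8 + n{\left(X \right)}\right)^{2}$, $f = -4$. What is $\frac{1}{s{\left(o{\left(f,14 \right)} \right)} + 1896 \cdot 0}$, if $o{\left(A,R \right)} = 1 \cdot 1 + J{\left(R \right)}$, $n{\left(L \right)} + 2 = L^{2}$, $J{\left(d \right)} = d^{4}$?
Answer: $\frac{1}{2178180092796442641} \approx 4.591 \cdot 10^{-19}$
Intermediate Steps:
$n{\left(L \right)} = -2 + L^{2}$
$o{\left(A,R \right)} = 1 + R^{4}$ ($o{\left(A,R \right)} = 1 \cdot 1 + R^{4} = 1 + R^{4}$)
$s{\left(X \right)} = \left(-10 + X^{2}\right)^{2}$ ($s{\left(X \right)} = \left(-8 + \left(-2 + X^{2}\right)\right)^{2} = \left(-10 + X^{2}\right)^{2}$)
$\frac{1}{s{\left(o{\left(f,14 \right)} \right)} + 1896 \cdot 0} = \frac{1}{\left(-10 + \left(1 + 14^{4}\right)^{2}\right)^{2} + 1896 \cdot 0} = \frac{1}{\left(-10 + \left(1 + 38416\right)^{2}\right)^{2} + 0} = \frac{1}{\left(-10 + 38417^{2}\right)^{2} + 0} = \frac{1}{\left(-10 + 1475865889\right)^{2} + 0} = \frac{1}{1475865879^{2} + 0} = \frac{1}{2178180092796442641 + 0} = \frac{1}{2178180092796442641}$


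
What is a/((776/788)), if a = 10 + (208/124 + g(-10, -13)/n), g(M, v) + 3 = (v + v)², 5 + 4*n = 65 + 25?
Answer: 11250867/255595 ≈ 44.018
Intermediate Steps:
n = 85/4 (n = -5/4 + (65 + 25)/4 = -5/4 + (¼)*90 = -5/4 + 45/2 = 85/4 ≈ 21.250)
g(M, v) = -3 + 4*v² (g(M, v) = -3 + (v + v)² = -3 + (2*v)² = -3 + 4*v²)
a = 114222/2635 (a = 10 + (208/124 + (-3 + 4*(-13)²)/(85/4)) = 10 + (208*(1/124) + (-3 + 4*169)*(4/85)) = 10 + (52/31 + (-3 + 676)*(4/85)) = 10 + (52/31 + 673*(4/85)) = 10 + (52/31 + 2692/85) = 10 + 87872/2635 = 114222/2635 ≈ 43.348)
a/((776/788)) = 114222/(2635*((776/788))) = 114222/(2635*((776*(1/788)))) = 114222/(2635*(194/197)) = (114222/2635)*(197/194) = 11250867/255595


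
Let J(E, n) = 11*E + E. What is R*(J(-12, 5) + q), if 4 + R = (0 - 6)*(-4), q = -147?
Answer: -5820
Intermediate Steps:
J(E, n) = 12*E
R = 20 (R = -4 + (0 - 6)*(-4) = -4 - 6*(-4) = -4 + 24 = 20)
R*(J(-12, 5) + q) = 20*(12*(-12) - 147) = 20*(-144 - 147) = 20*(-291) = -5820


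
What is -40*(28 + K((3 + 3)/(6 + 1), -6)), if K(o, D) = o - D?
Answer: -9760/7 ≈ -1394.3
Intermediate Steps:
-40*(28 + K((3 + 3)/(6 + 1), -6)) = -40*(28 + ((3 + 3)/(6 + 1) - 1*(-6))) = -40*(28 + (6/7 + 6)) = -40*(28 + 48/7) = -40*244/7 = -9760/7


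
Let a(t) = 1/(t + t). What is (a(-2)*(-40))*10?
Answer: 100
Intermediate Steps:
a(t) = 1/(2*t)
(a(-2)*(-40))*10 = (((1/2)/(-2))*(-40))*10 = (((1/2)*(-1/2))*(-40))*10 = -1/4*(-40)*10 = 10*10 = 100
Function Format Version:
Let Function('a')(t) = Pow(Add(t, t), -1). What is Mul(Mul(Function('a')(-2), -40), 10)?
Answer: 100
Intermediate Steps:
Function('a')(t) = Mul(Rational(1, 2), Pow(t, -1)) (Function('a')(t) = Pow(Mul(2, t), -1) = Mul(Rational(1, 2), Pow(t, -1)))
Mul(Mul(Function('a')(-2), -40), 10) = Mul(Mul(Mul(Rational(1, 2), Pow(-2, -1)), -40), 10) = Mul(Mul(Mul(Rational(1, 2), Rational(-1, 2)), -40), 10) = Mul(Mul(Rational(-1, 4), -40), 10) = Mul(10, 10) = 100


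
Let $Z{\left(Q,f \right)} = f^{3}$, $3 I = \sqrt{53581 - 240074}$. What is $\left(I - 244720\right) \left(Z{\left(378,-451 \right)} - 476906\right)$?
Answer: $22565816453040 - 30736919 i \sqrt{186493} \approx 2.2566 \cdot 10^{13} - 1.3274 \cdot 10^{10} i$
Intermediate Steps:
$I = \frac{i \sqrt{186493}}{3}$ ($I = \frac{\sqrt{53581 - 240074}}{3} = \frac{\sqrt{-186493}}{3} = \frac{i \sqrt{186493}}{3} \approx 143.95 i$)
$\left(I - 244720\right) \left(Z{\left(378,-451 \right)} - 476906\right) = \left(\frac{i \sqrt{186493}}{3} - 244720\right) \left(\left(-451\right)^{3} - 476906\right) = \left(-244720 + \frac{i \sqrt{186493}}{3}\right) \left(-91733851 - 476906\right) = \left(-244720 + \frac{i \sqrt{186493}}{3}\right) \left(-92210757\right) = 22565816453040 - 30736919 i \sqrt{186493}$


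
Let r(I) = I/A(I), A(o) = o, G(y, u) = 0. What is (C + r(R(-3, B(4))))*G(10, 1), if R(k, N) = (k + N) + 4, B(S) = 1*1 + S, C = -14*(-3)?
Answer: 0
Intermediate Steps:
C = 42
B(S) = 1 + S
R(k, N) = 4 + N + k (R(k, N) = (N + k) + 4 = 4 + N + k)
r(I) = 1 (r(I) = I/I = 1)
(C + r(R(-3, B(4))))*G(10, 1) = (42 + 1)*0 = 43*0 = 0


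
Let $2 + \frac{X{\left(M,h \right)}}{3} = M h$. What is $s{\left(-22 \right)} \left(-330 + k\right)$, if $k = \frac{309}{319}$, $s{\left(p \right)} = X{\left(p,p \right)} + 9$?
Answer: $- \frac{152718255}{319} \approx -4.7874 \cdot 10^{5}$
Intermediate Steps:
$X{\left(M,h \right)} = -6 + 3 M h$
$s{\left(p \right)} = 3 + 3 p^{2}$ ($s{\left(p \right)} = \left(-6 + 3 p p\right) + 9 = \left(-6 + 3 p^{2}\right) + 9 = 3 + 3 p^{2}$)
$k = \frac{309}{319}$ ($k = 309 \cdot \frac{1}{319} = \frac{309}{319} \approx 0.96865$)
$s{\left(-22 \right)} \left(-330 + k\right) = \left(3 + 3 \left(-22\right)^{2}\right) \left(-330 + \frac{309}{319}\right) = \left(3 + 3 \cdot 484\right) \left(- \frac{104961}{319}\right) = \left(3 + 1452\right) \left(- \frac{104961}{319}\right) = 1455 \left(- \frac{104961}{319}\right) = - \frac{152718255}{319}$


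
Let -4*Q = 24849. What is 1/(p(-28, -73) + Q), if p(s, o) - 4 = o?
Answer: -4/25125 ≈ -0.00015920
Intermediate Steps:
Q = -24849/4 (Q = -¼*24849 = -24849/4 ≈ -6212.3)
p(s, o) = 4 + o
1/(p(-28, -73) + Q) = 1/((4 - 73) - 24849/4) = 1/(-69 - 24849/4) = 1/(-25125/4) = -4/25125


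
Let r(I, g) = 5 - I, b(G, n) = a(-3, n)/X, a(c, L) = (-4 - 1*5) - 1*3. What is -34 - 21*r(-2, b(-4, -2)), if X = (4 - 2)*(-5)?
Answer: -181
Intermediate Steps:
a(c, L) = -12 (a(c, L) = (-4 - 5) - 3 = -9 - 3 = -12)
X = -10 (X = 2*(-5) = -10)
b(G, n) = 6/5 (b(G, n) = -12/(-10) = -12*(-⅒) = 6/5)
-34 - 21*r(-2, b(-4, -2)) = -34 - 21*(5 - 1*(-2)) = -34 - 21*(5 + 2) = -34 - 21*7 = -34 - 147 = -181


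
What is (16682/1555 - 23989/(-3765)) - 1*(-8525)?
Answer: 2000414500/234183 ≈ 8542.1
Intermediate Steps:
(16682/1555 - 23989/(-3765)) - 1*(-8525) = (16682*(1/1555) - 23989*(-1/3765)) + 8525 = (16682/1555 + 23989/3765) + 8525 = 4004425/234183 + 8525 = 2000414500/234183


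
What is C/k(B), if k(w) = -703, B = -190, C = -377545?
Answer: 377545/703 ≈ 537.05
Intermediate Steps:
C/k(B) = -377545/(-703) = -377545*(-1/703) = 377545/703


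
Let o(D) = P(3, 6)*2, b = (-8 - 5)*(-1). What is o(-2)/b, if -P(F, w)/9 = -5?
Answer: 90/13 ≈ 6.9231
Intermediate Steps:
P(F, w) = 45 (P(F, w) = -9*(-5) = 45)
b = 13 (b = -13*(-1) = 13)
o(D) = 90 (o(D) = 45*2 = 90)
o(-2)/b = 90/13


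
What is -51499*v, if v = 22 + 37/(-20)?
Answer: -20754097/20 ≈ -1.0377e+6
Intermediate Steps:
v = 403/20 (v = 22 + 37*(-1/20) = 22 - 37/20 = 403/20 ≈ 20.150)
-51499*v = -51499*403/20 = -20754097/20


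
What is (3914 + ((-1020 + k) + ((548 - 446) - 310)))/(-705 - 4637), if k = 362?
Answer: -1524/2671 ≈ -0.57057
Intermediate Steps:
(3914 + ((-1020 + k) + ((548 - 446) - 310)))/(-705 - 4637) = (3914 + ((-1020 + 362) + ((548 - 446) - 310)))/(-705 - 4637) = (3914 + (-658 + (102 - 310)))/(-5342) = (3914 + (-658 - 208))*(-1/5342) = (3914 - 866)*(-1/5342) = 3048*(-1/5342) = -1524/2671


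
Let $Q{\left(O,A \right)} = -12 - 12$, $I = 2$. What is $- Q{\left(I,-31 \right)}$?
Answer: $24$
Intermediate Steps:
$Q{\left(O,A \right)} = -24$ ($Q{\left(O,A \right)} = -12 - 12 = -24$)
$- Q{\left(I,-31 \right)} = \left(-1\right) \left(-24\right) = 24$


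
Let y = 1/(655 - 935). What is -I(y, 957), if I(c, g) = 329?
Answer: -329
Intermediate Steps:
y = -1/280 (y = 1/(-280) = -1/280 ≈ -0.0035714)
-I(y, 957) = -1*329 = -329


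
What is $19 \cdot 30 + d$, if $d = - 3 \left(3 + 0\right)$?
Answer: $561$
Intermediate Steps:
$d = -9$ ($d = \left(-3\right) 3 = -9$)
$19 \cdot 30 + d = 19 \cdot 30 - 9 = 570 - 9 = 561$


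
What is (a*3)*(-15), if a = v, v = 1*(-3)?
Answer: 135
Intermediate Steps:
v = -3
a = -3
(a*3)*(-15) = -3*3*(-15) = -9*(-15) = 135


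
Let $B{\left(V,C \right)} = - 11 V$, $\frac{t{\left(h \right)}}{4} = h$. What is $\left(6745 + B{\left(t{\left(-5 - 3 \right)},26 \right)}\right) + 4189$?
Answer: $11286$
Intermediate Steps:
$t{\left(h \right)} = 4 h$
$\left(6745 + B{\left(t{\left(-5 - 3 \right)},26 \right)}\right) + 4189 = \left(6745 - 11 \cdot 4 \left(-5 - 3\right)\right) + 4189 = \left(6745 - 11 \cdot 4 \left(-8\right)\right) + 4189 = \left(6745 - -352\right) + 4189 = \left(6745 + 352\right) + 4189 = 7097 + 4189 = 11286$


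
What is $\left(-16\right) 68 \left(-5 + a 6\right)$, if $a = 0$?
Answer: $5440$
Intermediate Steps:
$\left(-16\right) 68 \left(-5 + a 6\right) = \left(-16\right) 68 \left(-5 + 0 \cdot 6\right) = - 1088 \left(-5 + 0\right) = \left(-1088\right) \left(-5\right) = 5440$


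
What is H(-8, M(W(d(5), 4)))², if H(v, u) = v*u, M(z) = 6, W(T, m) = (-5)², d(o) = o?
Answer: 2304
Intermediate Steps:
W(T, m) = 25
H(v, u) = u*v
H(-8, M(W(d(5), 4)))² = (6*(-8))² = (-48)² = 2304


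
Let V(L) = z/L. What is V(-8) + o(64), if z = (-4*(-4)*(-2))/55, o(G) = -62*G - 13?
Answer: -218951/55 ≈ -3980.9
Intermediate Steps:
o(G) = -13 - 62*G
z = -32/55 (z = (16*(-2))*(1/55) = -32*1/55 = -32/55 ≈ -0.58182)
V(L) = -32/(55*L)
V(-8) + o(64) = -32/55/(-8) + (-13 - 62*64) = -32/55*(-⅛) + (-13 - 3968) = 4/55 - 3981 = -218951/55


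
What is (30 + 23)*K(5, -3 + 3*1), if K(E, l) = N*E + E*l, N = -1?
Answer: -265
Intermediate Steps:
K(E, l) = -E + E*l
(30 + 23)*K(5, -3 + 3*1) = (30 + 23)*(5*(-1 + (-3 + 3*1))) = 53*(5*(-1 + (-3 + 3))) = 53*(5*(-1 + 0)) = 53*(5*(-1)) = 53*(-5) = -265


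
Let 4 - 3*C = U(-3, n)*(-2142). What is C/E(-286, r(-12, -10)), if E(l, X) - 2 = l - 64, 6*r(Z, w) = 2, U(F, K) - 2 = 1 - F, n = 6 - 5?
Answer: -3214/261 ≈ -12.314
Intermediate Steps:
n = 1
U(F, K) = 3 - F (U(F, K) = 2 + (1 - F) = 3 - F)
r(Z, w) = 1/3 (r(Z, w) = (1/6)*2 = 1/3)
E(l, X) = -62 + l (E(l, X) = 2 + (l - 64) = 2 + (-64 + l) = -62 + l)
C = 12856/3 (C = 4/3 - (3 - 1*(-3))*(-2142)/3 = 4/3 - (3 + 3)*(-2142)/3 = 4/3 - 2*(-2142) = 4/3 - 1/3*(-12852) = 4/3 + 4284 = 12856/3 ≈ 4285.3)
C/E(-286, r(-12, -10)) = 12856/(3*(-62 - 286)) = (12856/3)/(-348) = (12856/3)*(-1/348) = -3214/261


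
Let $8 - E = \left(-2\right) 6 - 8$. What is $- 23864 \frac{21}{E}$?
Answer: $-17898$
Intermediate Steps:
$E = 28$ ($E = 8 - \left(\left(-2\right) 6 - 8\right) = 8 - \left(-12 - 8\right) = 8 - -20 = 8 + 20 = 28$)
$- 23864 \frac{21}{E} = - 23864 \cdot \frac{21}{28} = - 23864 \cdot 21 \cdot \frac{1}{28} = \left(-23864\right) \frac{3}{4} = -17898$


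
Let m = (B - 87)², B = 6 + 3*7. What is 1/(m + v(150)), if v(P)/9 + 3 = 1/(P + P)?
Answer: 100/357303 ≈ 0.00027987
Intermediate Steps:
v(P) = -27 + 9/(2*P) (v(P) = -27 + 9/(P + P) = -27 + 9/((2*P)) = -27 + 9*(1/(2*P)) = -27 + 9/(2*P))
B = 27 (B = 6 + 21 = 27)
m = 3600 (m = (27 - 87)² = (-60)² = 3600)
1/(m + v(150)) = 1/(3600 + (-27 + (9/2)/150)) = 1/(3600 + (-27 + (9/2)*(1/150))) = 1/(3600 + (-27 + 3/100)) = 1/(3600 - 2697/100) = 1/(357303/100) = 100/357303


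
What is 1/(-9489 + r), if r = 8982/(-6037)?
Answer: -6037/57294075 ≈ -0.00010537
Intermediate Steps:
r = -8982/6037 (r = 8982*(-1/6037) = -8982/6037 ≈ -1.4878)
1/(-9489 + r) = 1/(-9489 - 8982/6037) = 1/(-57294075/6037) = -6037/57294075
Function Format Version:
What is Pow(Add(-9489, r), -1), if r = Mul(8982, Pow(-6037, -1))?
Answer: Rational(-6037, 57294075) ≈ -0.00010537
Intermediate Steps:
r = Rational(-8982, 6037) (r = Mul(8982, Rational(-1, 6037)) = Rational(-8982, 6037) ≈ -1.4878)
Pow(Add(-9489, r), -1) = Pow(Add(-9489, Rational(-8982, 6037)), -1) = Pow(Rational(-57294075, 6037), -1) = Rational(-6037, 57294075)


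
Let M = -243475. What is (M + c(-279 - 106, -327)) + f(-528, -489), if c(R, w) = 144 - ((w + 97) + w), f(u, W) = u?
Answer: -243302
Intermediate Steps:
c(R, w) = 47 - 2*w (c(R, w) = 144 - ((97 + w) + w) = 144 - (97 + 2*w) = 144 + (-97 - 2*w) = 47 - 2*w)
(M + c(-279 - 106, -327)) + f(-528, -489) = (-243475 + (47 - 2*(-327))) - 528 = (-243475 + (47 + 654)) - 528 = (-243475 + 701) - 528 = -242774 - 528 = -243302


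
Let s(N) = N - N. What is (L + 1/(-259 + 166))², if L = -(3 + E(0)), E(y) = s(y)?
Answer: 78400/8649 ≈ 9.0646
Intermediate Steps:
s(N) = 0
E(y) = 0
L = -3 (L = -(3 + 0) = -1*3 = -3)
(L + 1/(-259 + 166))² = (-3 + 1/(-259 + 166))² = (-3 + 1/(-93))² = (-3 - 1/93)² = (-280/93)² = 78400/8649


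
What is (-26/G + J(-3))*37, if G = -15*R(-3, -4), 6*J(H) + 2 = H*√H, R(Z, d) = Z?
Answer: -1517/45 - 37*I*√3/2 ≈ -33.711 - 32.043*I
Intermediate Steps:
J(H) = -⅓ + H^(3/2)/6 (J(H) = -⅓ + (H*√H)/6 = -⅓ + H^(3/2)/6)
G = 45 (G = -15*(-3) = 45)
(-26/G + J(-3))*37 = (-26/45 + (-⅓ + (-3)^(3/2)/6))*37 = (-26*1/45 + (-⅓ + (-3*I*√3)/6))*37 = (-26/45 + (-⅓ - I*√3/2))*37 = (-41/45 - I*√3/2)*37 = -1517/45 - 37*I*√3/2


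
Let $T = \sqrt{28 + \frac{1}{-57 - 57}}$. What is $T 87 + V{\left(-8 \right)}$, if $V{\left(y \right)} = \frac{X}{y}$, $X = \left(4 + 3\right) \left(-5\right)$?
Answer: $\frac{35}{8} + \frac{29 \sqrt{363774}}{38} \approx 464.66$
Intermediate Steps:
$T = \frac{\sqrt{363774}}{114}$ ($T = \sqrt{28 + \frac{1}{-114}} = \sqrt{28 - \frac{1}{114}} = \sqrt{\frac{3191}{114}} = \frac{\sqrt{363774}}{114} \approx 5.2907$)
$X = -35$ ($X = 7 \left(-5\right) = -35$)
$V{\left(y \right)} = - \frac{35}{y}$
$T 87 + V{\left(-8 \right)} = \frac{\sqrt{363774}}{114} \cdot 87 - \frac{35}{-8} = \frac{29 \sqrt{363774}}{38} - - \frac{35}{8} = \frac{29 \sqrt{363774}}{38} + \frac{35}{8} = \frac{35}{8} + \frac{29 \sqrt{363774}}{38}$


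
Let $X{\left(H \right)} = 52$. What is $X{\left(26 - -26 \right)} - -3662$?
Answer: $3714$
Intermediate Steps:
$X{\left(26 - -26 \right)} - -3662 = 52 - -3662 = 52 + 3662 = 3714$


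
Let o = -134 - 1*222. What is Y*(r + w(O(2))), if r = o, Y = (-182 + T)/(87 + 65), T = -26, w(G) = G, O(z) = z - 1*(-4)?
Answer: 9100/19 ≈ 478.95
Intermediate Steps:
O(z) = 4 + z (O(z) = z + 4 = 4 + z)
o = -356 (o = -134 - 222 = -356)
Y = -26/19 (Y = (-182 - 26)/(87 + 65) = -208/152 = -208*1/152 = -26/19 ≈ -1.3684)
r = -356
Y*(r + w(O(2))) = -26*(-356 + (4 + 2))/19 = -26*(-356 + 6)/19 = -26/19*(-350) = 9100/19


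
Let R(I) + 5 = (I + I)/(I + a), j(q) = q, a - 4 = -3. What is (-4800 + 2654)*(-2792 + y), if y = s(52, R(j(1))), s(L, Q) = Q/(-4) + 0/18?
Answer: 5989486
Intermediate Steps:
a = 1 (a = 4 - 3 = 1)
R(I) = -5 + 2*I/(1 + I) (R(I) = -5 + (I + I)/(I + 1) = -5 + (2*I)/(1 + I) = -5 + 2*I/(1 + I))
s(L, Q) = -Q/4 (s(L, Q) = Q*(-¼) + 0*(1/18) = -Q/4 + 0 = -Q/4)
y = 1 (y = -(-5 - 3*1)/(4*(1 + 1)) = -(-5 - 3)/(4*2) = -(-8)/8 = -¼*(-4) = 1)
(-4800 + 2654)*(-2792 + y) = (-4800 + 2654)*(-2792 + 1) = -2146*(-2791) = 5989486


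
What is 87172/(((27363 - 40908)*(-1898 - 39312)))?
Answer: 43586/279094725 ≈ 0.00015617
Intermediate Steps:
87172/(((27363 - 40908)*(-1898 - 39312))) = 87172/((-13545*(-41210))) = 87172/558189450 = 87172*(1/558189450) = 43586/279094725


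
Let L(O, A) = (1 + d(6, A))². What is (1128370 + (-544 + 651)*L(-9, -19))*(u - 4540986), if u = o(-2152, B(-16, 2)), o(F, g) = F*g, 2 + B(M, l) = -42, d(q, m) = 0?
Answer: -5017545028146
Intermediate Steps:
B(M, l) = -44 (B(M, l) = -2 - 42 = -44)
L(O, A) = 1 (L(O, A) = (1 + 0)² = 1² = 1)
u = 94688 (u = -2152*(-44) = 94688)
(1128370 + (-544 + 651)*L(-9, -19))*(u - 4540986) = (1128370 + (-544 + 651)*1)*(94688 - 4540986) = (1128370 + 107*1)*(-4446298) = (1128370 + 107)*(-4446298) = 1128477*(-4446298) = -5017545028146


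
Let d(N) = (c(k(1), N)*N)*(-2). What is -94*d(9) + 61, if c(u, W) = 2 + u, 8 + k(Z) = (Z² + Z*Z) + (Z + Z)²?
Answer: 61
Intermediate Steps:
k(Z) = -8 + 6*Z² (k(Z) = -8 + ((Z² + Z*Z) + (Z + Z)²) = -8 + ((Z² + Z²) + (2*Z)²) = -8 + (2*Z² + 4*Z²) = -8 + 6*Z²)
d(N) = 0 (d(N) = ((2 + (-8 + 6*1²))*N)*(-2) = ((2 + (-8 + 6*1))*N)*(-2) = ((2 + (-8 + 6))*N)*(-2) = ((2 - 2)*N)*(-2) = (0*N)*(-2) = 0*(-2) = 0)
-94*d(9) + 61 = -94*0 + 61 = 0 + 61 = 61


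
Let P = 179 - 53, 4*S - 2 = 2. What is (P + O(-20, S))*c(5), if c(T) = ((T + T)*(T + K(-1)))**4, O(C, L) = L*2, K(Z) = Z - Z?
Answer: 800000000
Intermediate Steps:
S = 1 (S = 1/2 + (1/4)*2 = 1/2 + 1/2 = 1)
K(Z) = 0
O(C, L) = 2*L
P = 126
c(T) = 16*T**8 (c(T) = ((T + T)*(T + 0))**4 = ((2*T)*T)**4 = (2*T**2)**4 = 16*T**8)
(P + O(-20, S))*c(5) = (126 + 2*1)*(16*5**8) = (126 + 2)*(16*390625) = 128*6250000 = 800000000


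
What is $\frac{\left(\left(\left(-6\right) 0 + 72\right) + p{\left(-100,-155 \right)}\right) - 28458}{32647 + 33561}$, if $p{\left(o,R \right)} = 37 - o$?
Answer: $- \frac{28249}{66208} \approx -0.42667$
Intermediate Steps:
$\frac{\left(\left(\left(-6\right) 0 + 72\right) + p{\left(-100,-155 \right)}\right) - 28458}{32647 + 33561} = \frac{\left(\left(\left(-6\right) 0 + 72\right) + \left(37 - -100\right)\right) - 28458}{32647 + 33561} = \frac{\left(\left(0 + 72\right) + \left(37 + 100\right)\right) - 28458}{66208} = \left(\left(72 + 137\right) - 28458\right) \frac{1}{66208} = \left(209 - 28458\right) \frac{1}{66208} = \left(-28249\right) \frac{1}{66208} = - \frac{28249}{66208}$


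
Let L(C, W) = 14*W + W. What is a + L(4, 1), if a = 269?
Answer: 284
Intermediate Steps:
L(C, W) = 15*W
a + L(4, 1) = 269 + 15*1 = 269 + 15 = 284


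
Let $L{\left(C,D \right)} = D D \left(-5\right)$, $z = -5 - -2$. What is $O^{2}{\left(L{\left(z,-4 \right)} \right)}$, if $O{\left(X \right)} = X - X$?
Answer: $0$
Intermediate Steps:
$z = -3$ ($z = -5 + 2 = -3$)
$L{\left(C,D \right)} = - 5 D^{2}$ ($L{\left(C,D \right)} = D^{2} \left(-5\right) = - 5 D^{2}$)
$O{\left(X \right)} = 0$
$O^{2}{\left(L{\left(z,-4 \right)} \right)} = 0^{2} = 0$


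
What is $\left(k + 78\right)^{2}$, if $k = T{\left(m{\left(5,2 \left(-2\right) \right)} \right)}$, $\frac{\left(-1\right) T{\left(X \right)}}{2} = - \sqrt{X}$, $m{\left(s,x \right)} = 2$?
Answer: $6092 + 312 \sqrt{2} \approx 6533.2$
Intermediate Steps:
$T{\left(X \right)} = 2 \sqrt{X}$ ($T{\left(X \right)} = - 2 \left(- \sqrt{X}\right) = 2 \sqrt{X}$)
$k = 2 \sqrt{2} \approx 2.8284$
$\left(k + 78\right)^{2} = \left(2 \sqrt{2} + 78\right)^{2} = \left(78 + 2 \sqrt{2}\right)^{2}$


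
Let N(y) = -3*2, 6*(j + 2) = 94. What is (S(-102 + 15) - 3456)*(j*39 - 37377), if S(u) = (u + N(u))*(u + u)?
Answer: -468876744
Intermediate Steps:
j = 41/3 (j = -2 + (⅙)*94 = -2 + 47/3 = 41/3 ≈ 13.667)
N(y) = -6
S(u) = 2*u*(-6 + u) (S(u) = (u - 6)*(u + u) = (-6 + u)*(2*u) = 2*u*(-6 + u))
(S(-102 + 15) - 3456)*(j*39 - 37377) = (2*(-102 + 15)*(-6 + (-102 + 15)) - 3456)*((41/3)*39 - 37377) = (2*(-87)*(-6 - 87) - 3456)*(533 - 37377) = (2*(-87)*(-93) - 3456)*(-36844) = (16182 - 3456)*(-36844) = 12726*(-36844) = -468876744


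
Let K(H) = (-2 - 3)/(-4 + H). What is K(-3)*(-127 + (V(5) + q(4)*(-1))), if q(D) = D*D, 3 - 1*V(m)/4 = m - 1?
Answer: -105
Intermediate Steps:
V(m) = 16 - 4*m (V(m) = 12 - 4*(m - 1) = 12 - 4*(-1 + m) = 12 + (4 - 4*m) = 16 - 4*m)
q(D) = D²
K(H) = -5/(-4 + H)
K(-3)*(-127 + (V(5) + q(4)*(-1))) = (-5/(-4 - 3))*(-127 + ((16 - 4*5) + 4²*(-1))) = (-5/(-7))*(-127 + ((16 - 20) + 16*(-1))) = (-5*(-⅐))*(-127 + (-4 - 16)) = 5*(-127 - 20)/7 = (5/7)*(-147) = -105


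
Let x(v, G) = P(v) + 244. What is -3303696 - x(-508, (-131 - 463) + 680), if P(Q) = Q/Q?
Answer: -3303941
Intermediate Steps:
P(Q) = 1
x(v, G) = 245 (x(v, G) = 1 + 244 = 245)
-3303696 - x(-508, (-131 - 463) + 680) = -3303696 - 1*245 = -3303696 - 245 = -3303941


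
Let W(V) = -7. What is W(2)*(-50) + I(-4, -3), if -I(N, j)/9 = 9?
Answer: 269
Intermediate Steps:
I(N, j) = -81 (I(N, j) = -9*9 = -81)
W(2)*(-50) + I(-4, -3) = -7*(-50) - 81 = 350 - 81 = 269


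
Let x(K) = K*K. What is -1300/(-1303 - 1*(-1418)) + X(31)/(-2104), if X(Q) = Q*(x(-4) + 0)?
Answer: -69806/6049 ≈ -11.540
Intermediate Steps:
x(K) = K**2
X(Q) = 16*Q (X(Q) = Q*((-4)**2 + 0) = Q*(16 + 0) = Q*16 = 16*Q)
-1300/(-1303 - 1*(-1418)) + X(31)/(-2104) = -1300/(-1303 - 1*(-1418)) + (16*31)/(-2104) = -1300/(-1303 + 1418) + 496*(-1/2104) = -1300/115 - 62/263 = -1300*1/115 - 62/263 = -260/23 - 62/263 = -69806/6049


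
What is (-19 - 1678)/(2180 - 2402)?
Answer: 1697/222 ≈ 7.6441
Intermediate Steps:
(-19 - 1678)/(2180 - 2402) = -1697/(-222) = -1697*(-1/222) = 1697/222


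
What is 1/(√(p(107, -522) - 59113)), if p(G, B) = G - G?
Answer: -I*√59113/59113 ≈ -0.004113*I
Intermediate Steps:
p(G, B) = 0
1/(√(p(107, -522) - 59113)) = 1/(√(0 - 59113)) = 1/(√(-59113)) = 1/(I*√59113) = -I*√59113/59113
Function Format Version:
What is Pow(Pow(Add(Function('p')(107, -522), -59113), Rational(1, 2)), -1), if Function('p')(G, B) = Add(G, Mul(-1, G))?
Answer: Mul(Rational(-1, 59113), I, Pow(59113, Rational(1, 2))) ≈ Mul(-0.0041130, I)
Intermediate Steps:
Function('p')(G, B) = 0
Pow(Pow(Add(Function('p')(107, -522), -59113), Rational(1, 2)), -1) = Pow(Pow(Add(0, -59113), Rational(1, 2)), -1) = Pow(Pow(-59113, Rational(1, 2)), -1) = Pow(Mul(I, Pow(59113, Rational(1, 2))), -1) = Mul(Rational(-1, 59113), I, Pow(59113, Rational(1, 2)))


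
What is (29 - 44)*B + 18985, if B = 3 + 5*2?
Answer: 18790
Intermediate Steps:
B = 13 (B = 3 + 10 = 13)
(29 - 44)*B + 18985 = (29 - 44)*13 + 18985 = -15*13 + 18985 = -195 + 18985 = 18790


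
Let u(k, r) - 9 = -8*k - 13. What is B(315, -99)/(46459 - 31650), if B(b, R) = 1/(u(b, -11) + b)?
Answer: -1/32713081 ≈ -3.0569e-8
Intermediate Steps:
u(k, r) = -4 - 8*k (u(k, r) = 9 + (-8*k - 13) = 9 + (-13 - 8*k) = -4 - 8*k)
B(b, R) = 1/(-4 - 7*b) (B(b, R) = 1/((-4 - 8*b) + b) = 1/(-4 - 7*b))
B(315, -99)/(46459 - 31650) = (-1/(4 + 7*315))/(46459 - 31650) = -1/(4 + 2205)/14809 = -1/2209*(1/14809) = -1*1/2209*(1/14809) = -1/2209*1/14809 = -1/32713081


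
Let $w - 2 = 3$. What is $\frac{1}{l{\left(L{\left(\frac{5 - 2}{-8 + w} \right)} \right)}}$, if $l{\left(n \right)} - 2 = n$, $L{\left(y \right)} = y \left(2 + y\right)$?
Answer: $1$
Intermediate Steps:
$w = 5$ ($w = 2 + 3 = 5$)
$l{\left(n \right)} = 2 + n$
$\frac{1}{l{\left(L{\left(\frac{5 - 2}{-8 + w} \right)} \right)}} = \frac{1}{2 + \frac{5 - 2}{-8 + 5} \left(2 + \frac{5 - 2}{-8 + 5}\right)} = \frac{1}{2 + \frac{3}{-3} \left(2 + \frac{3}{-3}\right)} = \frac{1}{2 + 3 \left(- \frac{1}{3}\right) \left(2 + 3 \left(- \frac{1}{3}\right)\right)} = \frac{1}{2 - \left(2 - 1\right)} = \frac{1}{2 - 1} = 1^{-1} = 1$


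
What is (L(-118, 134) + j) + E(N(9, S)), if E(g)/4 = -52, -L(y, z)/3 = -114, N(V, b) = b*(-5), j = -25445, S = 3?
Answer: -25311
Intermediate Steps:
N(V, b) = -5*b
L(y, z) = 342 (L(y, z) = -3*(-114) = 342)
E(g) = -208 (E(g) = 4*(-52) = -208)
(L(-118, 134) + j) + E(N(9, S)) = (342 - 25445) - 208 = -25103 - 208 = -25311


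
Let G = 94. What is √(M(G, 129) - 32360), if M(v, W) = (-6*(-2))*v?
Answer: 16*I*√122 ≈ 176.73*I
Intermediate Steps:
M(v, W) = 12*v
√(M(G, 129) - 32360) = √(12*94 - 32360) = √(1128 - 32360) = √(-31232) = 16*I*√122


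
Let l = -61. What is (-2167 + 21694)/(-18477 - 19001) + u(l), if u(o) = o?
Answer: -2305685/37478 ≈ -61.521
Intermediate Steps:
(-2167 + 21694)/(-18477 - 19001) + u(l) = (-2167 + 21694)/(-18477 - 19001) - 61 = 19527/(-37478) - 61 = 19527*(-1/37478) - 61 = -19527/37478 - 61 = -2305685/37478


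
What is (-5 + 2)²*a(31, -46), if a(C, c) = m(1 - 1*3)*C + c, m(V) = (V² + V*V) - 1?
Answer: 1539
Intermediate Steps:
m(V) = -1 + 2*V² (m(V) = (V² + V²) - 1 = 2*V² - 1 = -1 + 2*V²)
a(C, c) = c + 7*C (a(C, c) = (-1 + 2*(1 - 1*3)²)*C + c = (-1 + 2*(1 - 3)²)*C + c = (-1 + 2*(-2)²)*C + c = (-1 + 2*4)*C + c = (-1 + 8)*C + c = 7*C + c = c + 7*C)
(-5 + 2)²*a(31, -46) = (-5 + 2)²*(-46 + 7*31) = (-3)²*(-46 + 217) = 9*171 = 1539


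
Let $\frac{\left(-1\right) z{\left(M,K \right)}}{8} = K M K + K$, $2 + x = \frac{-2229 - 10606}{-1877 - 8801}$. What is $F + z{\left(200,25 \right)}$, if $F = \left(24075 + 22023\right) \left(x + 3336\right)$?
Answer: $\frac{815510584263}{5339} \approx 1.5275 \cdot 10^{8}$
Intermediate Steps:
$x = - \frac{8521}{10678}$ ($x = -2 + \frac{-2229 - 10606}{-1877 - 8801} = -2 + \frac{-2229 - 10606}{-10678} = -2 + \left(-2229 - 10606\right) \left(- \frac{1}{10678}\right) = -2 - - \frac{12835}{10678} = -2 + \frac{12835}{10678} = - \frac{8521}{10678} \approx -0.798$)
$z{\left(M,K \right)} = - 8 K - 8 M K^{2}$ ($z{\left(M,K \right)} = - 8 \left(K M K + K\right) = - 8 \left(M K^{2} + K\right) = - 8 \left(K + M K^{2}\right) = - 8 K - 8 M K^{2}$)
$F = \frac{820850652063}{5339}$ ($F = \left(24075 + 22023\right) \left(- \frac{8521}{10678} + 3336\right) = 46098 \cdot \frac{35613287}{10678} = \frac{820850652063}{5339} \approx 1.5375 \cdot 10^{8}$)
$F + z{\left(200,25 \right)} = \frac{820850652063}{5339} - 200 \left(1 + 25 \cdot 200\right) = \frac{820850652063}{5339} - 200 \left(1 + 5000\right) = \frac{820850652063}{5339} - 200 \cdot 5001 = \frac{820850652063}{5339} - 1000200 = \frac{815510584263}{5339}$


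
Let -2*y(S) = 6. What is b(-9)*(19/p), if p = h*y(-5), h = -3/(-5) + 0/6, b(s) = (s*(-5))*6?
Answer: -2850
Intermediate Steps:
y(S) = -3 (y(S) = -½*6 = -3)
b(s) = -30*s (b(s) = -5*s*6 = -30*s)
h = ⅗ (h = -3*(-⅕) + 0*(⅙) = ⅗ + 0 = ⅗ ≈ 0.60000)
p = -9/5 (p = (⅗)*(-3) = -9/5 ≈ -1.8000)
b(-9)*(19/p) = (-30*(-9))*(19/(-9/5)) = 270*(19*(-5/9)) = 270*(-95/9) = -2850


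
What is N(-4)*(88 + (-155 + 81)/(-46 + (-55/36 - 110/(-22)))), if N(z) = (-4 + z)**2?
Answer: 8793088/1531 ≈ 5743.4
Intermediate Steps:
N(-4)*(88 + (-155 + 81)/(-46 + (-55/36 - 110/(-22)))) = (-4 - 4)**2*(88 + (-155 + 81)/(-46 + (-55/36 - 110/(-22)))) = (-8)**2*(88 - 74/(-46 + (-55*1/36 - 110*(-1/22)))) = 64*(88 - 74/(-46 + (-55/36 + 5))) = 64*(88 - 74/(-46 + 125/36)) = 64*(88 - 74/(-1531/36)) = 64*(88 - 74*(-36/1531)) = 64*(88 + 2664/1531) = 64*(137392/1531) = 8793088/1531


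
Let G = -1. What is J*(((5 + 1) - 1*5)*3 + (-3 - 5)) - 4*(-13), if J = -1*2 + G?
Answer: 67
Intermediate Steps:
J = -3 (J = -1*2 - 1 = -2 - 1 = -3)
J*(((5 + 1) - 1*5)*3 + (-3 - 5)) - 4*(-13) = -3*(((5 + 1) - 1*5)*3 + (-3 - 5)) - 4*(-13) = -3*((6 - 5)*3 - 8) + 52 = -3*(1*3 - 8) + 52 = -3*(3 - 8) + 52 = -3*(-5) + 52 = 15 + 52 = 67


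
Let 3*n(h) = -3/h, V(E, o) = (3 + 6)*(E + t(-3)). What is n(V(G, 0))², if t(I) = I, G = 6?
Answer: 1/729 ≈ 0.0013717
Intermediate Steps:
V(E, o) = -27 + 9*E (V(E, o) = (3 + 6)*(E - 3) = 9*(-3 + E) = -27 + 9*E)
n(h) = -1/h (n(h) = (-3/h)/3 = -1/h)
n(V(G, 0))² = (-1/(-27 + 9*6))² = (-1/(-27 + 54))² = (-1/27)² = 1/729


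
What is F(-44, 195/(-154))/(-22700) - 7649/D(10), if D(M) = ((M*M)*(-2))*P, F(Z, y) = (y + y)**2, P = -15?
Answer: -10295799817/4037649000 ≈ -2.5499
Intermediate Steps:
F(Z, y) = 4*y**2 (F(Z, y) = (2*y)**2 = 4*y**2)
D(M) = 30*M**2 (D(M) = ((M*M)*(-2))*(-15) = (M**2*(-2))*(-15) = -2*M**2*(-15) = 30*M**2)
F(-44, 195/(-154))/(-22700) - 7649/D(10) = (4*(195/(-154))**2)/(-22700) - 7649/(30*10**2) = (4*(195*(-1/154))**2)*(-1/22700) - 7649/(30*100) = (4*(-195/154)**2)*(-1/22700) - 7649/3000 = (4*(38025/23716))*(-1/22700) - 7649*1/3000 = (38025/5929)*(-1/22700) - 7649/3000 = -1521/5383532 - 7649/3000 = -10295799817/4037649000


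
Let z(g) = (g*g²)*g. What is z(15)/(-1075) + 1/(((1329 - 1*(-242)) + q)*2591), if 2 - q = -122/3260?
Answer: -13452998615435/285668614063 ≈ -47.093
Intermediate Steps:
q = 3321/1630 (q = 2 - (-122)/3260 = 2 - 1*(-61/1630) = 2 + 61/1630 = 3321/1630 ≈ 2.0374)
z(g) = g⁴ (z(g) = g³*g = g⁴)
z(15)/(-1075) + 1/(((1329 - 1*(-242)) + q)*2591) = 15⁴/(-1075) + 1/(((1329 - 1*(-242)) + 3321/1630)*2591) = 50625*(-1/1075) + (1/2591)/((1329 + 242) + 3321/1630) = -2025/43 + (1/2591)/(1571 + 3321/1630) = -2025/43 + (1/2591)/(2564051/1630) = -2025/43 + (1630/2564051)*(1/2591) = -2025/43 + 1630/6643456141 = -13452998615435/285668614063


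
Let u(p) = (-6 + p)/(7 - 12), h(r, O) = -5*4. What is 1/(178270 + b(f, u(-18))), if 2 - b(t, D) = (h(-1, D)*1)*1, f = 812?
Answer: 1/178292 ≈ 5.6088e-6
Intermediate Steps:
h(r, O) = -20
u(p) = 6/5 - p/5 (u(p) = (-6 + p)/(-5) = (-6 + p)*(-⅕) = 6/5 - p/5)
b(t, D) = 22 (b(t, D) = 2 - (-20*1) = 2 - (-20) = 2 - 1*(-20) = 2 + 20 = 22)
1/(178270 + b(f, u(-18))) = 1/(178270 + 22) = 1/178292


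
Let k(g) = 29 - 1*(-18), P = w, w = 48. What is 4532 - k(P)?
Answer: 4485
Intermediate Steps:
P = 48
k(g) = 47 (k(g) = 29 + 18 = 47)
4532 - k(P) = 4532 - 1*47 = 4532 - 47 = 4485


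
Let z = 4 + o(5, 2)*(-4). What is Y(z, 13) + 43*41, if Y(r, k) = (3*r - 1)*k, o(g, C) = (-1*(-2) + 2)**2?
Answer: -590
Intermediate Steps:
o(g, C) = 16 (o(g, C) = (2 + 2)**2 = 4**2 = 16)
z = -60 (z = 4 + 16*(-4) = 4 - 64 = -60)
Y(r, k) = k*(-1 + 3*r) (Y(r, k) = (-1 + 3*r)*k = k*(-1 + 3*r))
Y(z, 13) + 43*41 = 13*(-1 + 3*(-60)) + 43*41 = 13*(-1 - 180) + 1763 = 13*(-181) + 1763 = -2353 + 1763 = -590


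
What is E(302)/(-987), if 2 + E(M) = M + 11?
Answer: -311/987 ≈ -0.31510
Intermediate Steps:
E(M) = 9 + M (E(M) = -2 + (M + 11) = -2 + (11 + M) = 9 + M)
E(302)/(-987) = (9 + 302)/(-987) = 311*(-1/987) = -311/987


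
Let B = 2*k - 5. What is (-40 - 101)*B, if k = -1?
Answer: 987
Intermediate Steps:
B = -7 (B = 2*(-1) - 5 = -2 - 5 = -7)
(-40 - 101)*B = (-40 - 101)*(-7) = -141*(-7) = 987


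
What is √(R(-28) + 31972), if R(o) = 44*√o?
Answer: 2*√(7993 + 22*I*√7) ≈ 178.81 + 0.65105*I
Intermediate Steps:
√(R(-28) + 31972) = √(44*√(-28) + 31972) = √(44*(2*I*√7) + 31972) = √(88*I*√7 + 31972) = √(31972 + 88*I*√7)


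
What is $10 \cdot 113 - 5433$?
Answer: $-4303$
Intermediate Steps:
$10 \cdot 113 - 5433 = 1130 - 5433 = -4303$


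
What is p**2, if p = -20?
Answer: 400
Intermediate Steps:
p**2 = (-20)**2 = 400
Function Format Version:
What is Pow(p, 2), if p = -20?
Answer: 400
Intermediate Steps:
Pow(p, 2) = Pow(-20, 2) = 400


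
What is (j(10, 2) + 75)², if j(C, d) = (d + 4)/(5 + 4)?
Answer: 51529/9 ≈ 5725.4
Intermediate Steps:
j(C, d) = 4/9 + d/9 (j(C, d) = (4 + d)/9 = (4 + d)*(⅑) = 4/9 + d/9)
(j(10, 2) + 75)² = ((4/9 + (⅑)*2) + 75)² = ((4/9 + 2/9) + 75)² = (⅔ + 75)² = (227/3)² = 51529/9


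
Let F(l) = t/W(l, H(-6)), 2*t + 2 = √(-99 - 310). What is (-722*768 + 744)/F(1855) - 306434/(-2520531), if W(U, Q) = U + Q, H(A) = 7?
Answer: 1485077041659574/148711329 + 294596064*I*√409/59 ≈ 9.9863e+6 + 1.0098e+8*I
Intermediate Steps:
t = -1 + I*√409/2 (t = -1 + √(-99 - 310)/2 = -1 + √(-409)/2 = -1 + (I*√409)/2 = -1 + I*√409/2 ≈ -1.0 + 10.112*I)
W(U, Q) = Q + U
F(l) = (-1 + I*√409/2)/(7 + l)
(-722*768 + 744)/F(1855) - 306434/(-2520531) = (-722*768 + 744)/(((-2 + I*√409)/(2*(7 + 1855)))) - 306434/(-2520531) = (-554496 + 744)/(((½)*(-2 + I*√409)/1862)) - 306434*(-1/2520531) = -553752*3724/(-2 + I*√409) + 306434/2520531 = -553752/(-1/1862 + I*√409/3724) + 306434/2520531 = 306434/2520531 - 553752/(-1/1862 + I*√409/3724)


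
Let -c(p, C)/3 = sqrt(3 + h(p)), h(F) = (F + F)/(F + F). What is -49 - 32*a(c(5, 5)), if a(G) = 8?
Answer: -305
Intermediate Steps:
h(F) = 1 (h(F) = (2*F)/((2*F)) = (2*F)*(1/(2*F)) = 1)
c(p, C) = -6 (c(p, C) = -3*sqrt(3 + 1) = -3*sqrt(4) = -3*2 = -6)
-49 - 32*a(c(5, 5)) = -49 - 32*8 = -49 - 256 = -305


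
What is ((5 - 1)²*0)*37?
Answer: 0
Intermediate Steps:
((5 - 1)²*0)*37 = (4²*0)*37 = (16*0)*37 = 0*37 = 0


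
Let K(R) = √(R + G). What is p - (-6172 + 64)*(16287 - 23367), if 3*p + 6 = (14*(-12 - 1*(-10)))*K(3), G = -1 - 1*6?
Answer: -43244642 - 56*I/3 ≈ -4.3245e+7 - 18.667*I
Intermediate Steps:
G = -7 (G = -1 - 6 = -7)
K(R) = √(-7 + R) (K(R) = √(R - 7) = √(-7 + R))
p = -2 - 56*I/3 (p = -2 + ((14*(-12 - 1*(-10)))*√(-7 + 3))/3 = -2 + ((14*(-12 + 10))*√(-4))/3 = -2 + ((14*(-2))*(2*I))/3 = -2 + (-56*I)/3 = -2 - 56*I/3 ≈ -2.0 - 18.667*I)
p - (-6172 + 64)*(16287 - 23367) = (-2 - 56*I/3) - (-6172 + 64)*(16287 - 23367) = (-2 - 56*I/3) - (-6108)*(-7080) = (-2 - 56*I/3) - 1*43244640 = (-2 - 56*I/3) - 43244640 = -43244642 - 56*I/3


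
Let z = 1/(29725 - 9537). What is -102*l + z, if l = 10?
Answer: -20591759/20188 ≈ -1020.0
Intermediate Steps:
z = 1/20188 ≈ 4.9534e-5
-102*l + z = -102*10 + 1/20188 = -1020 + 1/20188 = -20591759/20188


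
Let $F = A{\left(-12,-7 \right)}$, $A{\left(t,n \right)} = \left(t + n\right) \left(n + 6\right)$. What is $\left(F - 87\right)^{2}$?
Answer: $4624$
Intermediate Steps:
$A{\left(t,n \right)} = \left(6 + n\right) \left(n + t\right)$ ($A{\left(t,n \right)} = \left(n + t\right) \left(6 + n\right) = \left(6 + n\right) \left(n + t\right)$)
$F = 19$ ($F = \left(-7\right)^{2} + 6 \left(-7\right) + 6 \left(-12\right) - -84 = 49 - 42 - 72 + 84 = 19$)
$\left(F - 87\right)^{2} = \left(19 - 87\right)^{2} = \left(-68\right)^{2} = 4624$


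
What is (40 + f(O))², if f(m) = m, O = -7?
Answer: 1089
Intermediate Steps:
(40 + f(O))² = (40 - 7)² = 33² = 1089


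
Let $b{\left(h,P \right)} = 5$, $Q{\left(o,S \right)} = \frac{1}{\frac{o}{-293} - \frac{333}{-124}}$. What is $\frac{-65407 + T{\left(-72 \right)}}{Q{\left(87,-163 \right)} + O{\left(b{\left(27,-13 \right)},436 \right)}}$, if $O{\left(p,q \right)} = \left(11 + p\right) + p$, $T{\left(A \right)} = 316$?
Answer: $- \frac{5648662071}{1858733} \approx -3039.0$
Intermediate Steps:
$Q{\left(o,S \right)} = \frac{1}{\frac{333}{124} - \frac{o}{293}}$ ($Q{\left(o,S \right)} = \frac{1}{o \left(- \frac{1}{293}\right) - - \frac{333}{124}} = \frac{1}{- \frac{o}{293} + \frac{333}{124}} = \frac{1}{\frac{333}{124} - \frac{o}{293}}$)
$O{\left(p,q \right)} = 11 + 2 p$
$\frac{-65407 + T{\left(-72 \right)}}{Q{\left(87,-163 \right)} + O{\left(b{\left(27,-13 \right)},436 \right)}} = \frac{-65407 + 316}{- \frac{36332}{-97569 + 124 \cdot 87} + \left(11 + 2 \cdot 5\right)} = - \frac{65091}{- \frac{36332}{-97569 + 10788} + \left(11 + 10\right)} = - \frac{65091}{- \frac{36332}{-86781} + 21} = - \frac{65091}{\left(-36332\right) \left(- \frac{1}{86781}\right) + 21} = - \frac{65091}{\frac{36332}{86781} + 21} = - \frac{65091}{\frac{1858733}{86781}} = \left(-65091\right) \frac{86781}{1858733} = - \frac{5648662071}{1858733}$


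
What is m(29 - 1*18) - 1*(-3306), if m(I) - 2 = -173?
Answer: 3135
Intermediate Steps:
m(I) = -171 (m(I) = 2 - 173 = -171)
m(29 - 1*18) - 1*(-3306) = -171 - 1*(-3306) = -171 + 3306 = 3135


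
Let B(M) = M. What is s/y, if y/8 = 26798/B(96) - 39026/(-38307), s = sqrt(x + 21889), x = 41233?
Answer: 25538*sqrt(63122)/57238749 ≈ 0.11210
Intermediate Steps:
s = sqrt(63122) (s = sqrt(41233 + 21889) = sqrt(63122) ≈ 251.24)
y = 57238749/25538 (y = 8*(26798/96 - 39026/(-38307)) = 8*(26798*(1/96) - 39026*(-1/38307)) = 8*(13399/48 + 39026/38307) = 8*(57238749/204304) = 57238749/25538 ≈ 2241.3)
s/y = sqrt(63122)/(57238749/25538) = sqrt(63122)*(25538/57238749) = 25538*sqrt(63122)/57238749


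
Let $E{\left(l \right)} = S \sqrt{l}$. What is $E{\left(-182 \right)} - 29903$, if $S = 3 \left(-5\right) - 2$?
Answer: $-29903 - 17 i \sqrt{182} \approx -29903.0 - 229.34 i$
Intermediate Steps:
$S = -17$ ($S = -15 - 2 = -17$)
$E{\left(l \right)} = - 17 \sqrt{l}$
$E{\left(-182 \right)} - 29903 = - 17 \sqrt{-182} - 29903 = - 17 i \sqrt{182} - 29903 = -29903 - 17 i \sqrt{182}$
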